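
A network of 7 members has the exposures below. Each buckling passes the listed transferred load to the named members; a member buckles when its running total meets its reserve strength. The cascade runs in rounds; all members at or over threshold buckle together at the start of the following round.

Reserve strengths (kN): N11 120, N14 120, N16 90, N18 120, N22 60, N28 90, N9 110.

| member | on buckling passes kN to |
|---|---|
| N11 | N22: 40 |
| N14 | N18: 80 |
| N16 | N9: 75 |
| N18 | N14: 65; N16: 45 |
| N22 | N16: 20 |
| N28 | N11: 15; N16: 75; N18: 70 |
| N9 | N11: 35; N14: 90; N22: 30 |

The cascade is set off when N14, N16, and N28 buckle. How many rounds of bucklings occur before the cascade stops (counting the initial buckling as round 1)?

Round 1 — N14, N16, N28 buckle (initial).
  N11: +15 → 15 < 120
  N18: +80+70 → 150 ≥ 120
  N9: +75 → 75 < 110
Round 2 — N18 buckles.
No further bucklings.

2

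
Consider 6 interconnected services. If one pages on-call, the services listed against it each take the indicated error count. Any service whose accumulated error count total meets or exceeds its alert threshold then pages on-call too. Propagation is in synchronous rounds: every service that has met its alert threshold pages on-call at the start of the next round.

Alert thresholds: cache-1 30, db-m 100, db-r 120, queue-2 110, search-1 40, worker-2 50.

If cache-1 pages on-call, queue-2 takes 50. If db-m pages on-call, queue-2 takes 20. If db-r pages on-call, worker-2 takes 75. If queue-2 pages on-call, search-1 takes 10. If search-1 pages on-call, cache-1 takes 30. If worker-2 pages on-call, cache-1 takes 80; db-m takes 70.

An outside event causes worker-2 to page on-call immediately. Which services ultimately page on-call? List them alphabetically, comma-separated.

Round 1 — worker-2 pages on-call (initial).
  cache-1: +80 → 80 ≥ 30
  db-m: +70 → 70 < 100
Round 2 — cache-1 pages on-call.
  queue-2: +50 → 50 < 110
No further pages.

cache-1, worker-2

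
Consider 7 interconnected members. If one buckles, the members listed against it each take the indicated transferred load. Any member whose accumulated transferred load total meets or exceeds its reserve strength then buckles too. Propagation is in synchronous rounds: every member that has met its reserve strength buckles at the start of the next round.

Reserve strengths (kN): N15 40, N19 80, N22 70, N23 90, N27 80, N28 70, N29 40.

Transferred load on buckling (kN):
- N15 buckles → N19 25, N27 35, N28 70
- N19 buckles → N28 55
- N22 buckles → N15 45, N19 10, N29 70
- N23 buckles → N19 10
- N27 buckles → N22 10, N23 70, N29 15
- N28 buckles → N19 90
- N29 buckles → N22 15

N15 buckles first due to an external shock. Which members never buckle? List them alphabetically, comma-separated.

N22, N23, N27, N29

Round 1 — N15 buckles (initial).
  N19: +25 → 25 < 80
  N27: +35 → 35 < 80
  N28: +70 → 70 ≥ 70
Round 2 — N28 buckles.
  N19: +90 → 115 ≥ 80
Round 3 — N19 buckles.
No further bucklings.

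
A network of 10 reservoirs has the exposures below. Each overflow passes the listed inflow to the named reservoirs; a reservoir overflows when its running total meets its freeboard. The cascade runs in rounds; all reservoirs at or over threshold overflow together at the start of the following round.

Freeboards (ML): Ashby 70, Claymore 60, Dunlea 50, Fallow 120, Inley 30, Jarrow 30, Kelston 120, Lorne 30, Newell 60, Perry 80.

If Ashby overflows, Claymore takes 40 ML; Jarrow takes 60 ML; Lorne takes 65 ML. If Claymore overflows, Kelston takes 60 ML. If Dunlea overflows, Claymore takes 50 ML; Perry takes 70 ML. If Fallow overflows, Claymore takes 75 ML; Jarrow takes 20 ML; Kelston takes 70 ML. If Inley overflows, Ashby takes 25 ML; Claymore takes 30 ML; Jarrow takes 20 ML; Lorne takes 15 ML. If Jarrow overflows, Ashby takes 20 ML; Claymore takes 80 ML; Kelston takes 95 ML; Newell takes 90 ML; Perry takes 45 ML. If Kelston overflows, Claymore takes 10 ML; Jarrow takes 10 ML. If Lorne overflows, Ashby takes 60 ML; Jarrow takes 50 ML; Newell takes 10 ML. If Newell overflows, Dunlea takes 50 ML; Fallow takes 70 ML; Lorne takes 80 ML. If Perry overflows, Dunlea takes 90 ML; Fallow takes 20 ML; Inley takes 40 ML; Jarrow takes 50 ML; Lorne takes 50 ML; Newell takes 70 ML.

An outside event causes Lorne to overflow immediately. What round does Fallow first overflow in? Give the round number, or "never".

Round 1 — Lorne overflows (initial).
  Ashby: +60 → 60 < 70
  Jarrow: +50 → 50 ≥ 30
  Newell: +10 → 10 < 60
Round 2 — Jarrow overflows.
  Ashby: +20 → 80 ≥ 70
  Claymore: +80 → 80 ≥ 60
  Kelston: +95 → 95 < 120
  Newell: +90 → 100 ≥ 60
  Perry: +45 → 45 < 80
Round 3 — Ashby, Claymore, Newell overflow.
  Dunlea: +50 → 50 ≥ 50
  Fallow: +70 → 70 < 120
  Kelston: +60 → 155 ≥ 120
Round 4 — Dunlea, Kelston overflow.
  Perry: +70 → 115 ≥ 80
Round 5 — Perry overflows.
  Fallow: +20 → 90 < 120
  Inley: +40 → 40 ≥ 30
Round 6 — Inley overflows.
No further overflows.

never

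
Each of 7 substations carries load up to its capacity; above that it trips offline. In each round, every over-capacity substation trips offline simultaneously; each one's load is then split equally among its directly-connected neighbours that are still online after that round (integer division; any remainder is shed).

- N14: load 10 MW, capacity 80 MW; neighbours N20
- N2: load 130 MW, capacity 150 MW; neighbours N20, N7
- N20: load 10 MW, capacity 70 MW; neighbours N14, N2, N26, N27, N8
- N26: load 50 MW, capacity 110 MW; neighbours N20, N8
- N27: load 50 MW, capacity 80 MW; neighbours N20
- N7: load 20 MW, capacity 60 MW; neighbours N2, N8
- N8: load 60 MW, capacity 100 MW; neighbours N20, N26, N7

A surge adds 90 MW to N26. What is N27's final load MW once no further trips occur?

Round 1 — N26 at 140 > 110. N26 trips offline.
  N26 sheds 140 MW to N20, N8: 70 each.
    N20: 10+70 = 80 > 70
    N8: 60+70 = 130 > 100
Round 2 — N20, N8 trip offline.
  N20 sheds 80 MW to N14, N2, N27: 26 each (2 lost).
    N14: 10+26 = 36 ≤ 80
    N2: 130+26 = 156 > 150
    N27: 50+26 = 76 ≤ 80
  N8 sheds 130 MW to N7: 130 each.
    N7: 20+130 = 150 > 60
Round 3 — N2, N7 trip offline.
  N2 sheds 156 MW: no online neighbours, lost.
  N7 sheds 150 MW: no online neighbours, lost.
No further trips.

76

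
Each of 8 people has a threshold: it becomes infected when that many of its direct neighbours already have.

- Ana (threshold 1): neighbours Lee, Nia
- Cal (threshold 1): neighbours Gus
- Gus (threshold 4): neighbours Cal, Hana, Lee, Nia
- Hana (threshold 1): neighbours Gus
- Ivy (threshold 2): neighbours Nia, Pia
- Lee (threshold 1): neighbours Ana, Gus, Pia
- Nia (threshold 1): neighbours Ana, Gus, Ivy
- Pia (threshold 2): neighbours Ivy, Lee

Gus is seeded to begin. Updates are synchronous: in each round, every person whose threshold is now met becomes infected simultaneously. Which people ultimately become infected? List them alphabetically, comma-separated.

Round 1 — Gus becomes infected (initial).
Round 2 — checking thresholds:
  Cal: 1 of 1 neighbours ≥ 1, becomes infected.
  Hana: 1 of 1 neighbours ≥ 1, becomes infected.
  Lee: 1 of 3 neighbours ≥ 1, becomes infected.
  Nia: 1 of 3 neighbours ≥ 1, becomes infected.
Round 3 — checking thresholds:
  Ana: 2 of 2 neighbours ≥ 1, becomes infected.
  Ivy: 1 of 2 neighbours < 2, holds.
  Pia: 1 of 2 neighbours < 2, holds.
Round 4 — no new infections; cascade stops.

Ana, Cal, Gus, Hana, Lee, Nia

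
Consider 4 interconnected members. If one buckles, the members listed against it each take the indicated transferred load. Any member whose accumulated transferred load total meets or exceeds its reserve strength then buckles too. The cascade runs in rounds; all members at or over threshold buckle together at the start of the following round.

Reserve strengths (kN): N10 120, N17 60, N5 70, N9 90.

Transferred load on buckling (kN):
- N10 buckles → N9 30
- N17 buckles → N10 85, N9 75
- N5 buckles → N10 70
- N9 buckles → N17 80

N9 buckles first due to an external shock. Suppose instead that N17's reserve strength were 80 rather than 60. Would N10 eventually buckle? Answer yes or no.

With N17's reserve strength at 80:
Round 1 — N9 buckles (initial).
  N17: +80 → 80 ≥ 80
Round 2 — N17 buckles.
  N10: +85 → 85 < 120
No further bucklings.

no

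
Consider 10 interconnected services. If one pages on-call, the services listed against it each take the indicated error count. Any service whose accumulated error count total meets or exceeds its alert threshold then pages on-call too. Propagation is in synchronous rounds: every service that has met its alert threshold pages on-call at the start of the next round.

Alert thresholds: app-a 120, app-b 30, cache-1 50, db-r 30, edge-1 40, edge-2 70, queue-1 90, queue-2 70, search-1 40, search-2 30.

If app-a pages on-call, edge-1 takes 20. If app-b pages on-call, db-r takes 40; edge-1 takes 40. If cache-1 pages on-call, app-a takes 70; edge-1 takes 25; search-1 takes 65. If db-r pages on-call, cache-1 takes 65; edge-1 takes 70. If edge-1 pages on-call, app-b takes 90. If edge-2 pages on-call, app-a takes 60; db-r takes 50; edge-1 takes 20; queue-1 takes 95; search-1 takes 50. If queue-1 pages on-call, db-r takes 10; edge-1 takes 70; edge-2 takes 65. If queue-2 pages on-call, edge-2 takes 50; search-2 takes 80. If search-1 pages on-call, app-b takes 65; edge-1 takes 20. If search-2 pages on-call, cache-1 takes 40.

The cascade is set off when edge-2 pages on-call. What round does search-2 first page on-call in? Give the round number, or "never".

Round 1 — edge-2 pages on-call (initial).
  app-a: +60 → 60 < 120
  db-r: +50 → 50 ≥ 30
  edge-1: +20 → 20 < 40
  queue-1: +95 → 95 ≥ 90
  search-1: +50 → 50 ≥ 40
Round 2 — db-r, queue-1, search-1 page on-call.
  app-b: +65 → 65 ≥ 30
  cache-1: +65 → 65 ≥ 50
  edge-1: +70+70+20 → 180 ≥ 40
Round 3 — app-b, cache-1, edge-1 page on-call.
  app-a: +70 → 130 ≥ 120
Round 4 — app-a pages on-call.
No further pages.

never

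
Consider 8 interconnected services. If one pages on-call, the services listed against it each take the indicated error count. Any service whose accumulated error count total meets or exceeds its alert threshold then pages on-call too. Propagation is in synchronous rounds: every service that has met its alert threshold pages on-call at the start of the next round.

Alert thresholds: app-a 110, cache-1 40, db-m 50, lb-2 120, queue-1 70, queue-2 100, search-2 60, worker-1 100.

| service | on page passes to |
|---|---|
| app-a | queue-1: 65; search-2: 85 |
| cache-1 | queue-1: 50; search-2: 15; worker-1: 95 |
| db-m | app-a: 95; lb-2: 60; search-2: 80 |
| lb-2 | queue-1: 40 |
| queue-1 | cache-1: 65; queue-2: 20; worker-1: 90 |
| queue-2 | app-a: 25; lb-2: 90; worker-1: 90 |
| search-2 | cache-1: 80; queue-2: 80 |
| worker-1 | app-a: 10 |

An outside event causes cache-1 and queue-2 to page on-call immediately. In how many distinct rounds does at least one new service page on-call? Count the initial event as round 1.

Round 1 — cache-1, queue-2 page on-call (initial).
  app-a: +25 → 25 < 110
  lb-2: +90 → 90 < 120
  queue-1: +50 → 50 < 70
  search-2: +15 → 15 < 60
  worker-1: +95+90 → 185 ≥ 100
Round 2 — worker-1 pages on-call.
  app-a: +10 → 35 < 110
No further pages.

2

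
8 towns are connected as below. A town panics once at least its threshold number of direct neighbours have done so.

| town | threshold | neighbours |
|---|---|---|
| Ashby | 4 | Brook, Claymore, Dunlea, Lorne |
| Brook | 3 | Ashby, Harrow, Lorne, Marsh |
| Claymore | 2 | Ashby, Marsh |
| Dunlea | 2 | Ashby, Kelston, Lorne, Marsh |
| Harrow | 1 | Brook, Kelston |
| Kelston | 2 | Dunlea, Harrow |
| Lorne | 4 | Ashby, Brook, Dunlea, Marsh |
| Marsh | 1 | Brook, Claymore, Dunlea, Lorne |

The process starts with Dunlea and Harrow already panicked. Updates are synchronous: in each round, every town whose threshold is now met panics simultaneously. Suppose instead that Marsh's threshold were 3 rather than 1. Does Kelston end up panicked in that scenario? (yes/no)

yes

With Marsh's threshold at 3:
Round 1 — Dunlea, Harrow panic (initial).
Round 2 — checking thresholds:
  Ashby: 1 of 4 neighbours < 4, not yet.
  Brook: 1 of 4 neighbours < 3, not yet.
  Kelston: 2 of 2 neighbours ≥ 2, panics.
  Lorne: 1 of 4 neighbours < 4, not yet.
  Marsh: 1 of 4 neighbours < 3, not yet.
Round 3 — no new panics; cascade stops.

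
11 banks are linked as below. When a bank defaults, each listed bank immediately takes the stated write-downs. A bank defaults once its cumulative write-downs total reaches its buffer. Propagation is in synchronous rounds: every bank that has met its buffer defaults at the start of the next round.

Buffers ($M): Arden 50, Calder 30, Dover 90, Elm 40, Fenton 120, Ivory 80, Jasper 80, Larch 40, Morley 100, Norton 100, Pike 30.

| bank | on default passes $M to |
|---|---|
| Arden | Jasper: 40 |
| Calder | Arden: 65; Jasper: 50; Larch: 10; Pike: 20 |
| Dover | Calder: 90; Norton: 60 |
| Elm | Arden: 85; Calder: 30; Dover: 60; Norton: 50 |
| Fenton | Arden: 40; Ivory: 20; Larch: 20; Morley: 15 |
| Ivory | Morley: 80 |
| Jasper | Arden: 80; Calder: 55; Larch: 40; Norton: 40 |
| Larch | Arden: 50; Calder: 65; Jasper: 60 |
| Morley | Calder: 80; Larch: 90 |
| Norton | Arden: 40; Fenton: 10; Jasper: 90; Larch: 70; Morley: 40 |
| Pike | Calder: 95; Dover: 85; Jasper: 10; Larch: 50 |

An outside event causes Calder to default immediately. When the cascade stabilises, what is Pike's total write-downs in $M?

Round 1 — Calder defaults (initial).
  Arden: +65 → 65 ≥ 50
  Jasper: +50 → 50 < 80
  Larch: +10 → 10 < 40
  Pike: +20 → 20 < 30
Round 2 — Arden defaults.
  Jasper: +40 → 90 ≥ 80
Round 3 — Jasper defaults.
  Larch: +40 → 50 ≥ 40
  Norton: +40 → 40 < 100
Round 4 — Larch defaults.
No further defaults.

20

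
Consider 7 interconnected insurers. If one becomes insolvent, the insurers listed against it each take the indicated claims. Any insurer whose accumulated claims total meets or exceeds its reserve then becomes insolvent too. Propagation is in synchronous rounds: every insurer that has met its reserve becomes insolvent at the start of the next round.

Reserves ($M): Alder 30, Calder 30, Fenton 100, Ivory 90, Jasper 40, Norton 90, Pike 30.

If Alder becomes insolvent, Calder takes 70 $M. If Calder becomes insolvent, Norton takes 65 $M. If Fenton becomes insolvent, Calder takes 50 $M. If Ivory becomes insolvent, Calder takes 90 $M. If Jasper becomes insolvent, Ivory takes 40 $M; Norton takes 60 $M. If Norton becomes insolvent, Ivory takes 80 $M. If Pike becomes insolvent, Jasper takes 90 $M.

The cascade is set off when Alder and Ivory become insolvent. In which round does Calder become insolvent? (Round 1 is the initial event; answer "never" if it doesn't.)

Round 1 — Alder, Ivory become insolvent (initial).
  Calder: +70+90 → 160 ≥ 30
Round 2 — Calder becomes insolvent.
  Norton: +65 → 65 < 90
No further insolvencies.

2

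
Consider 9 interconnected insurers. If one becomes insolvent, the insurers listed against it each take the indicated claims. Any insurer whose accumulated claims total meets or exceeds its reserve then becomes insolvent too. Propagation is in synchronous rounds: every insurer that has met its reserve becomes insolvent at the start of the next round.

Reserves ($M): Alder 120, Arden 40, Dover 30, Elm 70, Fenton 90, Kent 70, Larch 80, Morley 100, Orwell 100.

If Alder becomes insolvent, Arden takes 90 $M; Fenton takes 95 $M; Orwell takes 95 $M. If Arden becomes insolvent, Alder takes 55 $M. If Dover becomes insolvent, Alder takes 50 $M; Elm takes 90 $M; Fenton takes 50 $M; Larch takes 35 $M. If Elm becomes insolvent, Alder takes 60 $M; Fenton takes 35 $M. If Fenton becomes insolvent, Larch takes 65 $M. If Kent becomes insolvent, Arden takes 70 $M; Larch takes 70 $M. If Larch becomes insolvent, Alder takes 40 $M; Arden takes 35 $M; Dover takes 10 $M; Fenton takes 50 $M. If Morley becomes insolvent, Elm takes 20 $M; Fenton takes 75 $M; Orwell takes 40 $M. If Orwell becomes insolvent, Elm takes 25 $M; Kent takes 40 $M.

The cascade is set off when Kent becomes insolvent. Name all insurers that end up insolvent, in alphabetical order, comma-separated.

Arden, Kent

Round 1 — Kent becomes insolvent (initial).
  Arden: +70 → 70 ≥ 40
  Larch: +70 → 70 < 80
Round 2 — Arden becomes insolvent.
  Alder: +55 → 55 < 120
No further insolvencies.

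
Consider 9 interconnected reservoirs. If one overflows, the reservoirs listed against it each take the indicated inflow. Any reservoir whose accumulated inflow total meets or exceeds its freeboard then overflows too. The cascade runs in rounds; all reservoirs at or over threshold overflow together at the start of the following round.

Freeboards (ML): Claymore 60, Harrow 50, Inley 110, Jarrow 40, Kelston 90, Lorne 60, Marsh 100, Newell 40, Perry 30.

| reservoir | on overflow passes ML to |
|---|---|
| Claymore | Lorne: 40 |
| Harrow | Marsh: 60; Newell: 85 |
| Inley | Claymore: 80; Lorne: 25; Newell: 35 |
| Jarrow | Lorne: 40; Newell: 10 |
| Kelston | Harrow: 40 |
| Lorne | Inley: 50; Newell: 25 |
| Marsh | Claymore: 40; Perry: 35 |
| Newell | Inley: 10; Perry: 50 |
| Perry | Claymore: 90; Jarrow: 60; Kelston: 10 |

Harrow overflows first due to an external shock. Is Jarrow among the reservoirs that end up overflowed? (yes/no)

Round 1 — Harrow overflows (initial).
  Marsh: +60 → 60 < 100
  Newell: +85 → 85 ≥ 40
Round 2 — Newell overflows.
  Inley: +10 → 10 < 110
  Perry: +50 → 50 ≥ 30
Round 3 — Perry overflows.
  Claymore: +90 → 90 ≥ 60
  Jarrow: +60 → 60 ≥ 40
  Kelston: +10 → 10 < 90
Round 4 — Claymore, Jarrow overflow.
  Lorne: +40+40 → 80 ≥ 60
Round 5 — Lorne overflows.
  Inley: +50 → 60 < 110
No further overflows.

yes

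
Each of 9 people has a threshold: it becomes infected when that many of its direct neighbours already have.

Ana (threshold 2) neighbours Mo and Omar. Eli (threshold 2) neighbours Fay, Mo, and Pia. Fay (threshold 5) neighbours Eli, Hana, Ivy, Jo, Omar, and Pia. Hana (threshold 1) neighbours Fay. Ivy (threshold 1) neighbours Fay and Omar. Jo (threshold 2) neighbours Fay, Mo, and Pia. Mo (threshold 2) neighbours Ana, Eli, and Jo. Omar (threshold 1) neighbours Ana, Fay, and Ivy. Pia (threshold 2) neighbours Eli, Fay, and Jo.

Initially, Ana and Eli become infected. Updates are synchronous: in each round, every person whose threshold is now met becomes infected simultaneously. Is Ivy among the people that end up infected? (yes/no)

Round 1 — Ana, Eli become infected (initial).
Round 2 — checking thresholds:
  Fay: 1 of 6 neighbours < 5, holds.
  Mo: 2 of 3 neighbours ≥ 2, becomes infected.
  Omar: 1 of 3 neighbours ≥ 1, becomes infected.
  Pia: 1 of 3 neighbours < 2, holds.
Round 3 — checking thresholds:
  Fay: 2 of 6 neighbours < 5, holds.
  Ivy: 1 of 2 neighbours ≥ 1, becomes infected.
  Jo: 1 of 3 neighbours < 2, holds.
  Pia: 1 of 3 neighbours < 2, holds.
Round 4 — no new infections; cascade stops.

yes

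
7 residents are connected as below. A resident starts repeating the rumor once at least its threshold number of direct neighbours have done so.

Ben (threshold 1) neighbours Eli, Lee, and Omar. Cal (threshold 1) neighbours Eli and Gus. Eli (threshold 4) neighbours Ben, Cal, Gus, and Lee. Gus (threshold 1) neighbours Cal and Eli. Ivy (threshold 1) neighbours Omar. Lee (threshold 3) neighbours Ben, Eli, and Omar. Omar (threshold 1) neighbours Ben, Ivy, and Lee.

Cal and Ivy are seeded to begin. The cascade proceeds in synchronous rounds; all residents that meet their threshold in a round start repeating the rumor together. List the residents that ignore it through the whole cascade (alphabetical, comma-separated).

Round 1 — Cal, Ivy start repeating the rumor (initial).
Round 2 — checking thresholds:
  Eli: 1 of 4 neighbours < 4, holds.
  Gus: 1 of 2 neighbours ≥ 1, starts repeating the rumor.
  Omar: 1 of 3 neighbours ≥ 1, starts repeating the rumor.
Round 3 — checking thresholds:
  Ben: 1 of 3 neighbours ≥ 1, starts repeating the rumor.
  Eli: 2 of 4 neighbours < 4, holds.
  Lee: 1 of 3 neighbours < 3, holds.
Round 4 — no new spreads; cascade stops.

Eli, Lee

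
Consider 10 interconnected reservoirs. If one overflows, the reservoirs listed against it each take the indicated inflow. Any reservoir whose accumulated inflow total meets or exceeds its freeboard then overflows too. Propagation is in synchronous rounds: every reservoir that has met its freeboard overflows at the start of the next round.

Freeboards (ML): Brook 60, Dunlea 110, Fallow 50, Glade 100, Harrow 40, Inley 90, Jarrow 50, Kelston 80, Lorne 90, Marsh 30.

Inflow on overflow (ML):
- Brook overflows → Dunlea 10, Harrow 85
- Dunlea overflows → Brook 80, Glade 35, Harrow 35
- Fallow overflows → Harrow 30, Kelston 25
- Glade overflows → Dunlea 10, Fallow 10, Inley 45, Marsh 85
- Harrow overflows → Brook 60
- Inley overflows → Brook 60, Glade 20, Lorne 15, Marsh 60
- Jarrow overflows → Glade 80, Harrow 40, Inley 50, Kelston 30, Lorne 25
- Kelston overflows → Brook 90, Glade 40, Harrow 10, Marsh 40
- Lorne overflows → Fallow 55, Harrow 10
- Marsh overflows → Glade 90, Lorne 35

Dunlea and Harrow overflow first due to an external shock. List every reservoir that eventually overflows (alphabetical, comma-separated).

Brook, Dunlea, Harrow

Round 1 — Dunlea, Harrow overflow (initial).
  Brook: +80+60 → 140 ≥ 60
  Glade: +35 → 35 < 100
Round 2 — Brook overflows.
No further overflows.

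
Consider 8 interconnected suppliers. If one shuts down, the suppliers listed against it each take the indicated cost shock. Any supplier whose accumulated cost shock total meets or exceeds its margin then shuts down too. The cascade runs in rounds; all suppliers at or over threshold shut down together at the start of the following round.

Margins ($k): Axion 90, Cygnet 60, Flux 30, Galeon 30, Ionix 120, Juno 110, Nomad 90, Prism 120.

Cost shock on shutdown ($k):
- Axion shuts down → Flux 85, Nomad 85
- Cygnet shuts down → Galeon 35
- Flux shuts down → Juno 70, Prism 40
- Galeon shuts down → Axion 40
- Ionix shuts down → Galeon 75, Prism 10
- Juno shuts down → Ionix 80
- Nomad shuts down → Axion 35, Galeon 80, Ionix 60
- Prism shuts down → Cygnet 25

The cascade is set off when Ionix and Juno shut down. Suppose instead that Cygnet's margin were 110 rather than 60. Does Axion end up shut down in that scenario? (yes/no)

no

With Cygnet's margin at 110:
Round 1 — Ionix, Juno shut down (initial).
  Galeon: +75 → 75 ≥ 30
  Prism: +10 → 10 < 120
Round 2 — Galeon shuts down.
  Axion: +40 → 40 < 90
No further shutdowns.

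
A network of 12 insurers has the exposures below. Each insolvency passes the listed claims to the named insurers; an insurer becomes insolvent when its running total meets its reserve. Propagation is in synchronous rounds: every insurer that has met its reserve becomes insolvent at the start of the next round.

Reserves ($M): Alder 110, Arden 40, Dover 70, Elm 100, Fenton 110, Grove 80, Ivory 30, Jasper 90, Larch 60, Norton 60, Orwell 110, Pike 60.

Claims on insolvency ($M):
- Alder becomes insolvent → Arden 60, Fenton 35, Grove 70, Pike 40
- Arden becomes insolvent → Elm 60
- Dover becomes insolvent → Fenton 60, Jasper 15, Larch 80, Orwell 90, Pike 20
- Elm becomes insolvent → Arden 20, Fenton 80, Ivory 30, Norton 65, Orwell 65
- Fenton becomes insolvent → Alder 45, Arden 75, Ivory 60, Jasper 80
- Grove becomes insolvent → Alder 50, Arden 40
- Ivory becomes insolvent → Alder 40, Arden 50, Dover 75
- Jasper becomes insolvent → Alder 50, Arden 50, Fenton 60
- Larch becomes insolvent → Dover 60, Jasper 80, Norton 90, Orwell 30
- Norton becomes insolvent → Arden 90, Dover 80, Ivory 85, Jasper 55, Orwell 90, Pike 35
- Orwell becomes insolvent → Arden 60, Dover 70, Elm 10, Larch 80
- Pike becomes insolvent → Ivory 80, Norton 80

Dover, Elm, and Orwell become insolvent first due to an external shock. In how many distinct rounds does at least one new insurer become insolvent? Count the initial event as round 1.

Round 1 — Dover, Elm, Orwell become insolvent (initial).
  Arden: +20+60 → 80 ≥ 40
  Fenton: +60+80 → 140 ≥ 110
  Ivory: +30 → 30 ≥ 30
  Jasper: +15 → 15 < 90
  Larch: +80+80 → 160 ≥ 60
  Norton: +65 → 65 ≥ 60
  Pike: +20 → 20 < 60
Round 2 — Arden, Fenton, Ivory, Larch, Norton become insolvent.
  Alder: +45+40 → 85 < 110
  Jasper: +80+80+55 → 230 ≥ 90
  Pike: +35 → 55 < 60
Round 3 — Jasper becomes insolvent.
  Alder: +50 → 135 ≥ 110
Round 4 — Alder becomes insolvent.
  Grove: +70 → 70 < 80
  Pike: +40 → 95 ≥ 60
Round 5 — Pike becomes insolvent.
No further insolvencies.

5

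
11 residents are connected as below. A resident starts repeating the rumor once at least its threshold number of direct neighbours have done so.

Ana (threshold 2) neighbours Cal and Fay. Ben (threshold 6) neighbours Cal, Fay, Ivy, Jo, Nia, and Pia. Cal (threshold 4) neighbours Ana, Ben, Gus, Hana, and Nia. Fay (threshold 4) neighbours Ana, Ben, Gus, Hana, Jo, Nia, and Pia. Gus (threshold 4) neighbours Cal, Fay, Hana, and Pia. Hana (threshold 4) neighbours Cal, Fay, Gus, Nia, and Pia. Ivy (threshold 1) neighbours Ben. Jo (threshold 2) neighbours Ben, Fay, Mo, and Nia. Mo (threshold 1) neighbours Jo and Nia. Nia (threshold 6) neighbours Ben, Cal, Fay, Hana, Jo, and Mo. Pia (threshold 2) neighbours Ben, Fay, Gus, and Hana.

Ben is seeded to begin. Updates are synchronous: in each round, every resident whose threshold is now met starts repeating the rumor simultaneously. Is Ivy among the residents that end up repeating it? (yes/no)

yes

Round 1 — Ben starts repeating the rumor (initial).
Round 2 — checking thresholds:
  Cal: 1 of 5 neighbours < 4, below threshold.
  Fay: 1 of 7 neighbours < 4, below threshold.
  Ivy: 1 of 1 neighbours ≥ 1, starts repeating the rumor.
  Jo: 1 of 4 neighbours < 2, below threshold.
  Nia: 1 of 6 neighbours < 6, below threshold.
  Pia: 1 of 4 neighbours < 2, below threshold.
Round 3 — no new spreads; cascade stops.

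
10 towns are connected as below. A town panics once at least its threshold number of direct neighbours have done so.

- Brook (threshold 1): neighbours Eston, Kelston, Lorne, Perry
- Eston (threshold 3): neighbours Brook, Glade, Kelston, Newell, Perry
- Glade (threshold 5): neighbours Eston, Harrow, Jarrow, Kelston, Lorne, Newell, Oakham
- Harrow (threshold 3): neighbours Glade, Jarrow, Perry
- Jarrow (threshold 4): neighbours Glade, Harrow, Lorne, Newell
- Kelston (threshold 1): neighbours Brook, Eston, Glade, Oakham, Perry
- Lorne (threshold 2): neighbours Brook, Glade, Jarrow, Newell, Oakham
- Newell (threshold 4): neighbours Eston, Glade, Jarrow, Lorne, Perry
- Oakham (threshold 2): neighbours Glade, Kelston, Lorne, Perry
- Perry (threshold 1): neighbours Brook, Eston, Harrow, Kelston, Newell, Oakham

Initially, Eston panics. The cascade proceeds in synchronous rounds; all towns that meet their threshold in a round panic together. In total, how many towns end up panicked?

Round 1 — Eston panics (initial).
Round 2 — checking thresholds:
  Brook: 1 of 4 neighbours ≥ 1, panics.
  Glade: 1 of 7 neighbours < 5, below threshold.
  Kelston: 1 of 5 neighbours ≥ 1, panics.
  Newell: 1 of 5 neighbours < 4, below threshold.
  Perry: 1 of 6 neighbours ≥ 1, panics.
Round 3 — checking thresholds:
  Glade: 2 of 7 neighbours < 5, below threshold.
  Harrow: 1 of 3 neighbours < 3, below threshold.
  Lorne: 1 of 5 neighbours < 2, below threshold.
  Newell: 2 of 5 neighbours < 4, below threshold.
  Oakham: 2 of 4 neighbours ≥ 2, panics.
Round 4 — checking thresholds:
  Glade: 3 of 7 neighbours < 5, below threshold.
  Harrow: 1 of 3 neighbours < 3, below threshold.
  Lorne: 2 of 5 neighbours ≥ 2, panics.
  Newell: 2 of 5 neighbours < 4, below threshold.
Round 5 — no new panics; cascade stops.

6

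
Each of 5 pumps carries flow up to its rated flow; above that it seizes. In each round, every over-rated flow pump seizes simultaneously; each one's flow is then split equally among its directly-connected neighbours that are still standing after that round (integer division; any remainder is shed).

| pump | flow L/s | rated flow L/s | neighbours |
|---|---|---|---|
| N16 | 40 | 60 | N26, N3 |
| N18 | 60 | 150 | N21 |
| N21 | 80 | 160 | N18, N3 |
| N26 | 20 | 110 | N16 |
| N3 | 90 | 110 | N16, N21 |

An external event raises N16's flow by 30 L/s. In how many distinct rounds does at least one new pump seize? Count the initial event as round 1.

4

Round 1 — N16 at 70 > 60. N16 seizes.
  N16 sheds 70 L/s to N26, N3: 35 each.
    N26: 20+35 = 55 ≤ 110
    N3: 90+35 = 125 > 110
Round 2 — N3 seizes.
  N3 sheds 125 L/s to N21: 125 each.
    N21: 80+125 = 205 > 160
Round 3 — N21 seizes.
  N21 sheds 205 L/s to N18: 205 each.
    N18: 60+205 = 265 > 150
Round 4 — N18 seizes.
  N18 sheds 265 L/s: no online neighbours, lost.
No further seizures.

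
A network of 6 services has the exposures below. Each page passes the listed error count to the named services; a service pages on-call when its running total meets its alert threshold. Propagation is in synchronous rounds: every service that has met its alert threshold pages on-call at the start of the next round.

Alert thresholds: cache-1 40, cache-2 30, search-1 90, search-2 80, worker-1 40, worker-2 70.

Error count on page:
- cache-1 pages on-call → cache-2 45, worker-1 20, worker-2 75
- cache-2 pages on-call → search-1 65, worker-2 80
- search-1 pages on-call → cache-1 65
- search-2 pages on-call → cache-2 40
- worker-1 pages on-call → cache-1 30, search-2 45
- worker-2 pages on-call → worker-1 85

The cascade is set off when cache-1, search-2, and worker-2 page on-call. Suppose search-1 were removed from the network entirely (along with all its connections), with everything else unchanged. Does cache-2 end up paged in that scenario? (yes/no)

With search-1 removed:
Round 1 — cache-1, search-2, worker-2 page on-call (initial).
  cache-2: +45+40 → 85 ≥ 30
  worker-1: +20+85 → 105 ≥ 40
Round 2 — cache-2, worker-1 page on-call.
No further pages.

yes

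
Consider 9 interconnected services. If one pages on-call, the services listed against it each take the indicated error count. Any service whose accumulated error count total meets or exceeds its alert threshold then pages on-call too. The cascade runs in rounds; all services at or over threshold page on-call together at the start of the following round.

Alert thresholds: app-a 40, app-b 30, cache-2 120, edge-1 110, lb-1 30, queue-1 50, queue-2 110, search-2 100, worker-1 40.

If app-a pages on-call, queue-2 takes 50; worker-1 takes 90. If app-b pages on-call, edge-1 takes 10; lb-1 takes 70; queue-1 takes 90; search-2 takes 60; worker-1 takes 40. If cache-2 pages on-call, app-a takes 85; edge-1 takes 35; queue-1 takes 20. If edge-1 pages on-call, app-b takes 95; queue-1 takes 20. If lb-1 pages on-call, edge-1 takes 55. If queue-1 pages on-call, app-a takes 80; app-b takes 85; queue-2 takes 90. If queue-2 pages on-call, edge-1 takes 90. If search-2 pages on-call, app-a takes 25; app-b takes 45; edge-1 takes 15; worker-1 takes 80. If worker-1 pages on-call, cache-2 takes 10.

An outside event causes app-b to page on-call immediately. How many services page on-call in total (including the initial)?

Round 1 — app-b pages on-call (initial).
  edge-1: +10 → 10 < 110
  lb-1: +70 → 70 ≥ 30
  queue-1: +90 → 90 ≥ 50
  search-2: +60 → 60 < 100
  worker-1: +40 → 40 ≥ 40
Round 2 — lb-1, queue-1, worker-1 page on-call.
  app-a: +80 → 80 ≥ 40
  cache-2: +10 → 10 < 120
  edge-1: +55 → 65 < 110
  queue-2: +90 → 90 < 110
Round 3 — app-a pages on-call.
  queue-2: +50 → 140 ≥ 110
Round 4 — queue-2 pages on-call.
  edge-1: +90 → 155 ≥ 110
Round 5 — edge-1 pages on-call.
No further pages.

7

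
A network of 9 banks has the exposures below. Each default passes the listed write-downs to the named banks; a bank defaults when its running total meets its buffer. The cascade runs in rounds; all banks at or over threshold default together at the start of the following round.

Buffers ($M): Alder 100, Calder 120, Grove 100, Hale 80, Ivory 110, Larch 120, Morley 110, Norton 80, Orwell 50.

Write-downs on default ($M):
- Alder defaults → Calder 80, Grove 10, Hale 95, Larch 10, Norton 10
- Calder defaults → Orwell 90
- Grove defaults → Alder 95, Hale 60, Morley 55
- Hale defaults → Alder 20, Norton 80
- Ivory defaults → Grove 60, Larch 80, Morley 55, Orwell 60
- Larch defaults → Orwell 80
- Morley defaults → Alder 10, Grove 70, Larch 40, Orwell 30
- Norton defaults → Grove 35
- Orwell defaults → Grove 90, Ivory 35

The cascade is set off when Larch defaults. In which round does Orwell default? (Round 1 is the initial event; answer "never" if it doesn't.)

2

Round 1 — Larch defaults (initial).
  Orwell: +80 → 80 ≥ 50
Round 2 — Orwell defaults.
  Grove: +90 → 90 < 100
  Ivory: +35 → 35 < 110
No further defaults.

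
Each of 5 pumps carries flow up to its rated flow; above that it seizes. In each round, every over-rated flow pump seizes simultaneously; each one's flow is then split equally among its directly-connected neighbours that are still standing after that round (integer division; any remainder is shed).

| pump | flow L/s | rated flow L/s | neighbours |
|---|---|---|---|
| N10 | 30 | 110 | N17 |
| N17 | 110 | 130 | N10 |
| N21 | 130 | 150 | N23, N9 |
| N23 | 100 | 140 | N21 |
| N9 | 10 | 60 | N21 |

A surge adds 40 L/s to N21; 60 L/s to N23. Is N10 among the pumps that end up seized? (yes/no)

no

Round 1 — N21 at 170 > 150; N23 at 160 > 140. N21, N23 seize.
  N21 sheds 170 L/s to N9: 170 each.
    N9: 10+170 = 180 > 60
  N23 sheds 160 L/s: no online neighbours, lost.
Round 2 — N9 seizes.
  N9 sheds 180 L/s: no online neighbours, lost.
No further seizures.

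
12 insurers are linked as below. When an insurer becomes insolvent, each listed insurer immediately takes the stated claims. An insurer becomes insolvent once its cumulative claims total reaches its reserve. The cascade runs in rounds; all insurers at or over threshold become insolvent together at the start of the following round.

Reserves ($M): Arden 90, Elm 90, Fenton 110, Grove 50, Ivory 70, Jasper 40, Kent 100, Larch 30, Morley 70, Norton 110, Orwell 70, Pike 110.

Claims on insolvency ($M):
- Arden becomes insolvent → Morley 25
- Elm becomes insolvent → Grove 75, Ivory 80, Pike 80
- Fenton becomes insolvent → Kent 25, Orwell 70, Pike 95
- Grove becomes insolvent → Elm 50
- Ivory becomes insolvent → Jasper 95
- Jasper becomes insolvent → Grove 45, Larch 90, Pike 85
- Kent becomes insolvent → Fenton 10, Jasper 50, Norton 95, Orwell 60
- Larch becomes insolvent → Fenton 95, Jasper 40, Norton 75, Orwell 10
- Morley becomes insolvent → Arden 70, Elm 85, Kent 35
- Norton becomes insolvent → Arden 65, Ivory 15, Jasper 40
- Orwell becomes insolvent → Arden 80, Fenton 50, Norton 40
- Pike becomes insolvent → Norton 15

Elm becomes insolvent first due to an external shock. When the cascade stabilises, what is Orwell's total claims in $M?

10

Round 1 — Elm becomes insolvent (initial).
  Grove: +75 → 75 ≥ 50
  Ivory: +80 → 80 ≥ 70
  Pike: +80 → 80 < 110
Round 2 — Grove, Ivory become insolvent.
  Jasper: +95 → 95 ≥ 40
Round 3 — Jasper becomes insolvent.
  Larch: +90 → 90 ≥ 30
  Pike: +85 → 165 ≥ 110
Round 4 — Larch, Pike become insolvent.
  Fenton: +95 → 95 < 110
  Norton: +75+15 → 90 < 110
  Orwell: +10 → 10 < 70
No further insolvencies.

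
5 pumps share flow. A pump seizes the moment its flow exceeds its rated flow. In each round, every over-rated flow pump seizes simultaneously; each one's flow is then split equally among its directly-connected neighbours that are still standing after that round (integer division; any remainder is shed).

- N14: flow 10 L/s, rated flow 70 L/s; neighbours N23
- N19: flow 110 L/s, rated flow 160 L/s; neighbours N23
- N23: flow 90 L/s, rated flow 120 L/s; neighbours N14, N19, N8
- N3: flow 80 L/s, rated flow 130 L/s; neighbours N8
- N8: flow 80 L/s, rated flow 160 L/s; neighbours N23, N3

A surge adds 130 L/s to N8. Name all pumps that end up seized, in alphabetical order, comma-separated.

Round 1 — N8 at 210 > 160. N8 seizes.
  N8 sheds 210 L/s to N23, N3: 105 each.
    N23: 90+105 = 195 > 120
    N3: 80+105 = 185 > 130
Round 2 — N23, N3 seize.
  N23 sheds 195 L/s to N14, N19: 97 each (1 lost).
    N14: 10+97 = 107 > 70
    N19: 110+97 = 207 > 160
  N3 sheds 185 L/s: no online neighbours, lost.
Round 3 — N14, N19 seize.
  N14 sheds 107 L/s: no online neighbours, lost.
  N19 sheds 207 L/s: no online neighbours, lost.
No further seizures.

N14, N19, N23, N3, N8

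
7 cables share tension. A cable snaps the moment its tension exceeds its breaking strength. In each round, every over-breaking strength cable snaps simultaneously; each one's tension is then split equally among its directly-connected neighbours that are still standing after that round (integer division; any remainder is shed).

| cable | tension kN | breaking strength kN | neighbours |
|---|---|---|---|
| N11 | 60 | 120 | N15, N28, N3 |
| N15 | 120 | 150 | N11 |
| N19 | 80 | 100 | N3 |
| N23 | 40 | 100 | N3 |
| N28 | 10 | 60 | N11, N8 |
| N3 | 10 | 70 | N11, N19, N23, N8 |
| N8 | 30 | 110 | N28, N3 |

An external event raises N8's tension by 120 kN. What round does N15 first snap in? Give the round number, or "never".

4

Round 1 — N8 at 150 > 110. N8 snaps.
  N8 sheds 150 kN to N28, N3: 75 each.
    N28: 10+75 = 85 > 60
    N3: 10+75 = 85 > 70
Round 2 — N28, N3 snap.
  N28 sheds 85 kN to N11: 85 each.
    N11: 60+85 = 145 > 120
  N3 sheds 85 kN to N11, N19, N23: 28 each (1 lost).
    N11: 145+28 = 173 > 120
    N19: 80+28 = 108 > 100
    N23: 40+28 = 68 ≤ 100
Round 3 — N11, N19 snap.
  N11 sheds 173 kN to N15: 173 each.
    N15: 120+173 = 293 > 150
  N19 sheds 108 kN: no online neighbours, lost.
Round 4 — N15 snaps.
  N15 sheds 293 kN: no online neighbours, lost.
No further breaks.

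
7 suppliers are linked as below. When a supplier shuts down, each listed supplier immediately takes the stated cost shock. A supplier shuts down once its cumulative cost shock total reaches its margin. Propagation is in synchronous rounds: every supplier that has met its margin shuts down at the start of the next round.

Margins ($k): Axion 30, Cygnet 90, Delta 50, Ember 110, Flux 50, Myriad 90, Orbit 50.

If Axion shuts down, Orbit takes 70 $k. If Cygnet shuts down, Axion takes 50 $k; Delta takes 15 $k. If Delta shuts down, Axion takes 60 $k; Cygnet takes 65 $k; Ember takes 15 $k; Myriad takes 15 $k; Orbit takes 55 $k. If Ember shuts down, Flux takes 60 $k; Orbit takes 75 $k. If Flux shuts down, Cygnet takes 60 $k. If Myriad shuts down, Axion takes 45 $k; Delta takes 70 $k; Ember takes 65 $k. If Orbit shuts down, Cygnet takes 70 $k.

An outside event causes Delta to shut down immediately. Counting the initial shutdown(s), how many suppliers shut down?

Round 1 — Delta shuts down (initial).
  Axion: +60 → 60 ≥ 30
  Cygnet: +65 → 65 < 90
  Ember: +15 → 15 < 110
  Myriad: +15 → 15 < 90
  Orbit: +55 → 55 ≥ 50
Round 2 — Axion, Orbit shut down.
  Cygnet: +70 → 135 ≥ 90
Round 3 — Cygnet shuts down.
No further shutdowns.

4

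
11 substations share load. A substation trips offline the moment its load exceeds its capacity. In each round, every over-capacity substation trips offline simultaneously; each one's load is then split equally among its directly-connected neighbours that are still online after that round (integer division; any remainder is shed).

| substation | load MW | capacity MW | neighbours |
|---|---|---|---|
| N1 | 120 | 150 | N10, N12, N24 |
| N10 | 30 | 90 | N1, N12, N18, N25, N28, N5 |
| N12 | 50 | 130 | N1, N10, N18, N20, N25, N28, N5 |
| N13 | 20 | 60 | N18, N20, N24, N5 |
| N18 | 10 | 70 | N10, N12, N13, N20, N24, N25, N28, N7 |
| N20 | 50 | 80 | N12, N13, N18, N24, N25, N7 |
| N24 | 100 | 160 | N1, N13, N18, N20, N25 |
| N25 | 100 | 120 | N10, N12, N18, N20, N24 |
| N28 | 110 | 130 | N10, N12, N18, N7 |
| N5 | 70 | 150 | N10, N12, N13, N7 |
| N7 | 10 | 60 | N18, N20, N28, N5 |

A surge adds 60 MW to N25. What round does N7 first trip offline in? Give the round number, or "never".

Round 1 — N25 at 160 > 120. N25 trips offline.
  N25 sheds 160 MW to N10, N12, N18, N20, N24: 32 each.
    N10: 30+32 = 62 ≤ 90
    N12: 50+32 = 82 ≤ 130
    N18: 10+32 = 42 ≤ 70
    N20: 50+32 = 82 > 80
    N24: 100+32 = 132 ≤ 160
Round 2 — N20 trips offline.
  N20 sheds 82 MW to N12, N13, N18, N24, N7: 16 each (2 lost).
    N12: 82+16 = 98 ≤ 130
    N13: 20+16 = 36 ≤ 60
    N18: 42+16 = 58 ≤ 70
    N24: 132+16 = 148 ≤ 160
    N7: 10+16 = 26 ≤ 60
No further trips.

never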